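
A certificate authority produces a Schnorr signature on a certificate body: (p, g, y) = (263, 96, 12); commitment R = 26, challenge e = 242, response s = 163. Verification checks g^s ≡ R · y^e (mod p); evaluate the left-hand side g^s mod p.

208

96^2 = 9216 ≡ 11
96^4 ≡ 11^2 = 121
96^8 ≡ 121^2 = 14641 ≡ 176
96^16 ≡ 176^2 = 30976 ≡ 205
96^32 ≡ 205^2 = 42025 ≡ 208
96^64 ≡ 208^2 = 43264 ≡ 132
96^128 ≡ 132^2 = 17424 ≡ 66
163 = 128 + 32 + 2 + 1, so 96^163 ≡ 66·208·11·96 ≡ 208 (mod 263)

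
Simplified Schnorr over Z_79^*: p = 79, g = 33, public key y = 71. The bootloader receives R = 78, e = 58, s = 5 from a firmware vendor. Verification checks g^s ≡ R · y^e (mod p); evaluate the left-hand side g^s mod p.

33^2 = 1089 ≡ 62
33^4 ≡ 62^2 = 3844 ≡ 52
5 = 4 + 1, so 33^5 ≡ 52·33 ≡ 57 (mod 79)

57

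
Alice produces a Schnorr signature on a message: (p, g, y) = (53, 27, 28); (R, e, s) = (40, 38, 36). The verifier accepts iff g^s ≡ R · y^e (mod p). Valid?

g^s mod p:
Squares mod 53: 27^1≡27, 27^2≡40, 27^4≡10, 27^8≡47, 27^16≡36, 27^32≡24
36 = 32 + 4, so 27^36 ≡ 24·10 ≡ 28 (mod 53)
R · y^e mod p:
Squares mod 53: 28^1≡28, 28^2≡42, 28^4≡15, 28^8≡13, 28^16≡10, 28^32≡47
38 = 32 + 4 + 2, so 28^38 ≡ 47·15·42 ≡ 36 (mod 53)
40·36 = 1440 ≡ 9 (mod 53)
28 ≠ 9; the check fails.

no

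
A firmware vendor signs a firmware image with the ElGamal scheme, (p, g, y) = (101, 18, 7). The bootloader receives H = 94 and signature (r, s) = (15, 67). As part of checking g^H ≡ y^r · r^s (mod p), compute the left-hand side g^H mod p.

13

18^2 = 324 ≡ 21
18^4 ≡ 21^2 = 441 ≡ 37
18^8 ≡ 37^2 = 1369 ≡ 56
18^16 ≡ 56^2 = 3136 ≡ 5
18^32 ≡ 5^2 = 25
18^64 ≡ 25^2 = 625 ≡ 19
94 = 64 + 16 + 8 + 4 + 2, so 18^94 ≡ 19·5·56·37·21 ≡ 13 (mod 101)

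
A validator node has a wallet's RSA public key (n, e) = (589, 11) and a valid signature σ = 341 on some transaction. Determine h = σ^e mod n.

σ^11 mod 589 = 341

341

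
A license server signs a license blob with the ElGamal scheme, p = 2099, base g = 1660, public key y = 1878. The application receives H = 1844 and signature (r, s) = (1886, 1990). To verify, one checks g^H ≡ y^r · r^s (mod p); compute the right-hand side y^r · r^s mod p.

1878^2 = 3526884 ≡ 564
1878^4 ≡ 564^2 = 318096 ≡ 1147
1878^8 ≡ 1147^2 = 1315609 ≡ 1635
1878^16 ≡ 1635^2 = 2673225 ≡ 1198
1878^32 ≡ 1198^2 = 1435204 ≡ 1587
1878^64 ≡ 1587^2 = 2518569 ≡ 1868
1878^128 ≡ 1868^2 = 3489424 ≡ 886
1878^256 ≡ 886^2 = 784996 ≡ 2069
1878^512 ≡ 2069^2 = 4280761 ≡ 900
1878^1024 ≡ 900^2 = 810000 ≡ 1885
1886 = 1024 + 512 + 256 + 64 + 16 + 8 + 4 + 2, so 1878^1886 ≡ 1885·900·2069·1868·1198·1635·1147·564 ≡ 336 (mod 2099)
1886^2 = 3556996 ≡ 1290
1886^4 ≡ 1290^2 = 1664100 ≡ 1692
1886^8 ≡ 1692^2 = 2862864 ≡ 1927
1886^16 ≡ 1927^2 = 3713329 ≡ 198
1886^32 ≡ 198^2 = 39204 ≡ 1422
1886^64 ≡ 1422^2 = 2022084 ≡ 747
1886^128 ≡ 747^2 = 558009 ≡ 1774
1886^256 ≡ 1774^2 = 3147076 ≡ 675
1886^512 ≡ 675^2 = 455625 ≡ 142
1886^1024 ≡ 142^2 = 20164 ≡ 1273
1990 = 1024 + 512 + 256 + 128 + 64 + 4 + 2, so 1886^1990 ≡ 1273·142·675·1774·747·1692·1290 ≡ 319 (mod 2099)
y^r · r^s ≡ 336·319 = 107184 ≡ 135 (mod 2099)

135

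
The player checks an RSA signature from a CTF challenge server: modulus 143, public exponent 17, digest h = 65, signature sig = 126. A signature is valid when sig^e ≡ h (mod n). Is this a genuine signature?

forged

sig^2 ≡ 126^2 = 15876 ≡ 3
sig^4 ≡ 3^2 = 9
sig^8 ≡ 9^2 = 81
sig^16 ≡ 81^2 = 6561 ≡ 126
17 = 16 + 1, so sig^17 ≡ 126·126 ≡ 3 (mod 143)
The recovered value 3 does not match the digest 65.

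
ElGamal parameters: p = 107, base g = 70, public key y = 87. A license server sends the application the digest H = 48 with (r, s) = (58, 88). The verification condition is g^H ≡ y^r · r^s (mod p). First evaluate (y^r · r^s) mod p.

11

87^2 = 7569 ≡ 79
87^4 ≡ 79^2 = 6241 ≡ 35
87^8 ≡ 35^2 = 1225 ≡ 48
87^16 ≡ 48^2 = 2304 ≡ 57
87^32 ≡ 57^2 = 3249 ≡ 39
58 = 32 + 16 + 8 + 2, so 87^58 ≡ 39·57·48·79 ≡ 49 (mod 107)
58^2 = 3364 ≡ 47
58^4 ≡ 47^2 = 2209 ≡ 69
58^8 ≡ 69^2 = 4761 ≡ 53
58^16 ≡ 53^2 = 2809 ≡ 27
58^32 ≡ 27^2 = 729 ≡ 87
58^64 ≡ 87^2 = 7569 ≡ 79
88 = 64 + 16 + 8, so 58^88 ≡ 79·27·53 ≡ 57 (mod 107)
y^r · r^s ≡ 49·57 = 2793 ≡ 11 (mod 107)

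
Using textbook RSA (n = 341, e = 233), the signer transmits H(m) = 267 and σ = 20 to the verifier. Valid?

σ^2 ≡ 20^2 = 400 ≡ 59
σ^4 ≡ 59^2 = 3481 ≡ 71
σ^8 ≡ 71^2 = 5041 ≡ 267
σ^16 ≡ 267^2 = 71289 ≡ 20
σ^32 ≡ 20^2 = 400 ≡ 59
σ^64 ≡ 59^2 = 3481 ≡ 71
σ^128 ≡ 71^2 = 5041 ≡ 267
233 = 128 + 64 + 32 + 8 + 1, so σ^233 ≡ 267·71·59·267·20 ≡ 267 (mod 341)
Since 267 equals the digest 267, verification succeeds.

yes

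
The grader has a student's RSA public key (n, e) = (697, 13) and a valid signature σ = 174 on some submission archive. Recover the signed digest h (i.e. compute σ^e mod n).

344

σ^13 mod 697 = 344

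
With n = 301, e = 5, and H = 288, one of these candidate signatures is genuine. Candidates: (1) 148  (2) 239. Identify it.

Candidate 1: 148^2 = 21904 ≡ 232; 148^4 ≡ 232^2 = 53824 ≡ 246; 5 = 4 + 1, so 148^5 ≡ 246·148 ≡ 288 (mod 301)
  → matches H = 288
Candidate 2: 239^2 = 57121 ≡ 232; 239^4 ≡ 232^2 = 53824 ≡ 246; 5 = 4 + 1, so 239^5 ≡ 246·239 ≡ 99 (mod 301)

1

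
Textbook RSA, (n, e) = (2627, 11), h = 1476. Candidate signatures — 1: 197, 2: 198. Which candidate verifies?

Candidate 1: 197^2 = 38809 ≡ 2031; 197^4 ≡ 2031^2 = 4124961 ≡ 571; 197^8 ≡ 571^2 = 326041 ≡ 293; 11 = 8 + 2 + 1, so 197^11 ≡ 293·2031·197 ≡ 1476 (mod 2627)
  → matches h = 1476
Candidate 2: 198^2 = 39204 ≡ 2426; 198^4 ≡ 2426^2 = 5885476 ≡ 996; 198^8 ≡ 996^2 = 992016 ≡ 1637; 11 = 8 + 2 + 1, so 198^11 ≡ 1637·2426·198 ≡ 274 (mod 2627)

1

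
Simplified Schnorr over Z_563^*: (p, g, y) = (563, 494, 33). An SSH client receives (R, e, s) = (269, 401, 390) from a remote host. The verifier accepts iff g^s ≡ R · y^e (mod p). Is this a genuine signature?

genuine

g^s mod p:
494^2 = 244036 ≡ 257
494^4 ≡ 257^2 = 66049 ≡ 178
494^8 ≡ 178^2 = 31684 ≡ 156
494^16 ≡ 156^2 = 24336 ≡ 127
494^32 ≡ 127^2 = 16129 ≡ 365
494^64 ≡ 365^2 = 133225 ≡ 357
494^128 ≡ 357^2 = 127449 ≡ 211
494^256 ≡ 211^2 = 44521 ≡ 44
390 = 256 + 128 + 4 + 2, so 494^390 ≡ 44·211·178·257 ≡ 58 (mod 563)
R · y^e mod p:
33^2 = 1089 ≡ 526
33^4 ≡ 526^2 = 276676 ≡ 243
33^8 ≡ 243^2 = 59049 ≡ 497
33^16 ≡ 497^2 = 247009 ≡ 415
33^32 ≡ 415^2 = 172225 ≡ 510
33^64 ≡ 510^2 = 260100 ≡ 557
33^128 ≡ 557^2 = 310249 ≡ 36
33^256 ≡ 36^2 = 1296 ≡ 170
401 = 256 + 128 + 16 + 1, so 33^401 ≡ 170·36·415·33 ≡ 153 (mod 563)
269·153 = 41157 ≡ 58 (mod 563)
58 ≡ 58 (mod 563); signature holds.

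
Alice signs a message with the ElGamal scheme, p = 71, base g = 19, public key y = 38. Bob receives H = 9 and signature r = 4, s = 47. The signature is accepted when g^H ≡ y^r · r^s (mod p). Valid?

Left side g^H mod p:
Squares mod 71: 19^1≡19, 19^2≡6, 19^4≡36, 19^8≡18
9 = 8 + 1, so 19^9 ≡ 18·19 ≡ 58 (mod 71)
Right side y^r · r^s mod p:
Squares mod 71: 38^1≡38, 38^2≡24, 38^4≡8
38^4 ≡ 8 (mod 71)
Squares mod 71: 4^1≡4, 4^2≡16, 4^4≡43, 4^8≡3, 4^16≡9, 4^32≡10
47 = 32 + 8 + 4 + 2 + 1, so 4^47 ≡ 10·3·43·16·4 ≡ 58 (mod 71)
8·58 = 464 ≡ 38 (mod 71)
58 ≠ 38, so verification fails.

no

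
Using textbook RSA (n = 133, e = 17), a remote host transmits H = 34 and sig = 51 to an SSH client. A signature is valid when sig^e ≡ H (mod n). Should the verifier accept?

reject

sig^2 ≡ 51^2 = 2601 ≡ 74
sig^4 ≡ 74^2 = 5476 ≡ 23
sig^8 ≡ 23^2 = 529 ≡ 130
sig^16 ≡ 130^2 = 16900 ≡ 9
17 = 16 + 1, so sig^17 ≡ 9·51 ≡ 60 (mod 133)
The recovered value 60 does not match the digest 34.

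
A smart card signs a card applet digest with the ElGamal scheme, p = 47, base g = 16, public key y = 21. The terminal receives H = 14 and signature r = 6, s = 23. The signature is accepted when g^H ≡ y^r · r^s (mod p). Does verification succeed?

Left side g^H mod p:
16^2 = 256 ≡ 21
16^4 ≡ 21^2 = 441 ≡ 18
16^8 ≡ 18^2 = 324 ≡ 42
14 = 8 + 4 + 2, so 16^14 ≡ 42·18·21 ≡ 37 (mod 47)
Right side y^r · r^s mod p:
21^2 = 441 ≡ 18
21^4 ≡ 18^2 = 324 ≡ 42
6 = 4 + 2, so 21^6 ≡ 42·18 ≡ 4 (mod 47)
6^2 = 36
6^4 ≡ 36^2 = 1296 ≡ 27
6^8 ≡ 27^2 = 729 ≡ 24
6^16 ≡ 24^2 = 576 ≡ 12
23 = 16 + 4 + 2 + 1, so 6^23 ≡ 12·27·36·6 ≡ 1 (mod 47)
4·1 = 4 ≡ 4 (mod 47)
37 ≠ 4, so verification fails.

fails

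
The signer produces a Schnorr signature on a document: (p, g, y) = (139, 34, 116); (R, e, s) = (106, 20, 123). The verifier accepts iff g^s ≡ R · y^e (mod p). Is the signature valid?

g^s mod p:
Squares mod 139: 34^1≡34, 34^2≡44, 34^4≡129, 34^8≡100, 34^16≡131, 34^32≡64, 34^64≡65
123 = 64 + 32 + 16 + 8 + 2 + 1, so 34^123 ≡ 65·64·131·100·44·34 ≡ 100 (mod 139)
R · y^e mod p:
Squares mod 139: 116^1≡116, 116^2≡112, 116^4≡34, 116^8≡44, 116^16≡129
20 = 16 + 4, so 116^20 ≡ 129·34 ≡ 77 (mod 139)
106·77 = 8162 ≡ 100 (mod 139)
100 ≡ 100 (mod 139); signature holds.

valid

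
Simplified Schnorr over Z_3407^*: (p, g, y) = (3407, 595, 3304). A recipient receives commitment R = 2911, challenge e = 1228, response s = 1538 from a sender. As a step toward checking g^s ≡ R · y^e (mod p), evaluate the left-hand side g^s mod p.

570

595^2 = 354025 ≡ 3104
595^4 ≡ 3104^2 = 9634816 ≡ 3227
595^8 ≡ 3227^2 = 10413529 ≡ 1737
595^16 ≡ 1737^2 = 3017169 ≡ 1974
595^32 ≡ 1974^2 = 3896676 ≡ 2475
595^64 ≡ 2475^2 = 6125625 ≡ 3246
595^128 ≡ 3246^2 = 10536516 ≡ 2072
595^256 ≡ 2072^2 = 4293184 ≡ 364
595^512 ≡ 364^2 = 132496 ≡ 3030
595^1024 ≡ 3030^2 = 9180900 ≡ 2442
1538 = 1024 + 512 + 2, so 595^1538 ≡ 2442·3030·3104 ≡ 570 (mod 3407)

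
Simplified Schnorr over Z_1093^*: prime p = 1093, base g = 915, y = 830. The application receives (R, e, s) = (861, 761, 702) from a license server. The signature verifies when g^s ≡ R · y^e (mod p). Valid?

no

g^s mod p:
915^2 = 837225 ≡ 1080
915^4 ≡ 1080^2 = 1166400 ≡ 169
915^8 ≡ 169^2 = 28561 ≡ 143
915^16 ≡ 143^2 = 20449 ≡ 775
915^32 ≡ 775^2 = 600625 ≡ 568
915^64 ≡ 568^2 = 322624 ≡ 189
915^128 ≡ 189^2 = 35721 ≡ 745
915^256 ≡ 745^2 = 555025 ≡ 874
915^512 ≡ 874^2 = 763876 ≡ 962
702 = 512 + 128 + 32 + 16 + 8 + 4 + 2, so 915^702 ≡ 962·745·568·775·143·169·1080 ≡ 1092 (mod 1093)
R · y^e mod p:
830^2 = 688900 ≡ 310
830^4 ≡ 310^2 = 96100 ≡ 1009
830^8 ≡ 1009^2 = 1018081 ≡ 498
830^16 ≡ 498^2 = 248004 ≡ 986
830^32 ≡ 986^2 = 972196 ≡ 519
830^64 ≡ 519^2 = 269361 ≡ 483
830^128 ≡ 483^2 = 233289 ≡ 480
830^256 ≡ 480^2 = 230400 ≡ 870
830^512 ≡ 870^2 = 756900 ≡ 544
761 = 512 + 128 + 64 + 32 + 16 + 8 + 1, so 830^761 ≡ 544·480·483·519·986·498·830 ≡ 747 (mod 1093)
861·747 = 643167 ≡ 483 (mod 1093)
1092 ≠ 483; the check fails.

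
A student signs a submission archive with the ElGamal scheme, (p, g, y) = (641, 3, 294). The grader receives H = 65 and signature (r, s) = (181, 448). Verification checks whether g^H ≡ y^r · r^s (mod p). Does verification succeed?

fails

Left side g^H mod p:
3^2 = 9
3^4 ≡ 9^2 = 81
3^8 ≡ 81^2 = 6561 ≡ 151
3^16 ≡ 151^2 = 22801 ≡ 366
3^32 ≡ 366^2 = 133956 ≡ 628
3^64 ≡ 628^2 = 394384 ≡ 169
65 = 64 + 1, so 3^65 ≡ 169·3 ≡ 507 (mod 641)
Right side y^r · r^s mod p:
294^2 = 86436 ≡ 542
294^4 ≡ 542^2 = 293764 ≡ 186
294^8 ≡ 186^2 = 34596 ≡ 623
294^16 ≡ 623^2 = 388129 ≡ 324
294^32 ≡ 324^2 = 104976 ≡ 493
294^64 ≡ 493^2 = 243049 ≡ 110
294^128 ≡ 110^2 = 12100 ≡ 562
181 = 128 + 32 + 16 + 4 + 1, so 294^181 ≡ 562·493·324·186·294 ≡ 214 (mod 641)
181^2 = 32761 ≡ 70
181^4 ≡ 70^2 = 4900 ≡ 413
181^8 ≡ 413^2 = 170569 ≡ 63
181^16 ≡ 63^2 = 3969 ≡ 123
181^32 ≡ 123^2 = 15129 ≡ 386
181^64 ≡ 386^2 = 148996 ≡ 284
181^128 ≡ 284^2 = 80656 ≡ 531
181^256 ≡ 531^2 = 281961 ≡ 562
448 = 256 + 128 + 64, so 181^448 ≡ 562·531·284 ≡ 110 (mod 641)
214·110 = 23540 ≡ 464 (mod 641)
507 ≠ 464, so verification fails.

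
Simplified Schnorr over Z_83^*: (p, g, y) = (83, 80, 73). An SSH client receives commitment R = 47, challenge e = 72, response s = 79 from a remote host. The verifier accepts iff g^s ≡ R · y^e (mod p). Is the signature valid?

g^s mod p:
80^2 = 6400 ≡ 9
80^4 ≡ 9^2 = 81
80^8 ≡ 81^2 = 6561 ≡ 4
80^16 ≡ 4^2 = 16
80^32 ≡ 16^2 = 256 ≡ 7
80^64 ≡ 7^2 = 49
79 = 64 + 8 + 4 + 2 + 1, so 80^79 ≡ 49·4·81·9·80 ≡ 43 (mod 83)
R · y^e mod p:
73^2 = 5329 ≡ 17
73^4 ≡ 17^2 = 289 ≡ 40
73^8 ≡ 40^2 = 1600 ≡ 23
73^16 ≡ 23^2 = 529 ≡ 31
73^32 ≡ 31^2 = 961 ≡ 48
73^64 ≡ 48^2 = 2304 ≡ 63
72 = 64 + 8, so 73^72 ≡ 63·23 ≡ 38 (mod 83)
47·38 = 1786 ≡ 43 (mod 83)
43 ≡ 43 (mod 83); signature holds.

valid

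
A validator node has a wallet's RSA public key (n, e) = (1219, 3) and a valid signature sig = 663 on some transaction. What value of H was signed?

603

sig^2 ≡ 663^2 = 439569 ≡ 729
3 = 2 + 1, so sig^3 ≡ 729·663 ≡ 603 (mod 1219)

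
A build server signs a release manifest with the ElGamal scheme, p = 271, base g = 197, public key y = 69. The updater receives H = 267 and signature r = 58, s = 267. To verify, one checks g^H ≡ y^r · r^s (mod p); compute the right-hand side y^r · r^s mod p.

24

69^2 = 4761 ≡ 154
69^4 ≡ 154^2 = 23716 ≡ 139
69^8 ≡ 139^2 = 19321 ≡ 80
69^16 ≡ 80^2 = 6400 ≡ 167
69^32 ≡ 167^2 = 27889 ≡ 247
58 = 32 + 16 + 8 + 2, so 69^58 ≡ 247·167·80·154 ≡ 79 (mod 271)
58^2 = 3364 ≡ 112
58^4 ≡ 112^2 = 12544 ≡ 78
58^8 ≡ 78^2 = 6084 ≡ 122
58^16 ≡ 122^2 = 14884 ≡ 250
58^32 ≡ 250^2 = 62500 ≡ 170
58^64 ≡ 170^2 = 28900 ≡ 174
58^128 ≡ 174^2 = 30276 ≡ 195
58^256 ≡ 195^2 = 38025 ≡ 85
267 = 256 + 8 + 2 + 1, so 58^267 ≡ 85·122·112·58 ≡ 237 (mod 271)
y^r · r^s ≡ 79·237 = 18723 ≡ 24 (mod 271)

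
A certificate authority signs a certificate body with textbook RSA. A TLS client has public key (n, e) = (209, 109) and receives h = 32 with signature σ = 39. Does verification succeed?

σ^109 mod 209 = 134
σ^109 mod 209 = 134, but h = 32.

fails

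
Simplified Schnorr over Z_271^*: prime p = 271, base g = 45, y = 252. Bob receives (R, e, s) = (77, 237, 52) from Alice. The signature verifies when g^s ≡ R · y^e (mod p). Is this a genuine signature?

g^s mod p:
Squares mod 271: 45^1≡45, 45^2≡128, 45^4≡124, 45^8≡200, 45^16≡163, 45^32≡11
52 = 32 + 16 + 4, so 45^52 ≡ 11·163·124 ≡ 112 (mod 271)
R · y^e mod p:
Squares mod 271: 252^1≡252, 252^2≡90, 252^4≡241, 252^8≡87, 252^16≡252, 252^32≡90, 252^64≡241, 252^128≡87
237 = 128 + 64 + 32 + 8 + 4 + 1, so 252^237 ≡ 87·241·90·87·241·252 ≡ 100 (mod 271)
77·100 = 7700 ≡ 112 (mod 271)
112 ≡ 112 (mod 271); signature holds.

genuine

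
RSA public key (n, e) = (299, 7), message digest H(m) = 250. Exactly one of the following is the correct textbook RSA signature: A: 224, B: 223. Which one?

Candidate A: 224^2 = 50176 ≡ 243; 224^4 ≡ 243^2 = 59049 ≡ 146; 7 = 4 + 2 + 1, so 224^7 ≡ 146·243·224 ≡ 250 (mod 299)
  → matches H(m) = 250
Candidate B: 223^2 = 49729 ≡ 95; 223^4 ≡ 95^2 = 9025 ≡ 55; 7 = 4 + 2 + 1, so 223^7 ≡ 55·95·223 ≡ 271 (mod 299)

A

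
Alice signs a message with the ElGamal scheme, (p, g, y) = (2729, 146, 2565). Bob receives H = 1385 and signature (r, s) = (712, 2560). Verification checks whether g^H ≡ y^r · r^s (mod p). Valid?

Left side g^H mod p:
146^2 = 21316 ≡ 2213
146^4 ≡ 2213^2 = 4897369 ≡ 1543
146^8 ≡ 1543^2 = 2380849 ≡ 1161
146^16 ≡ 1161^2 = 1347921 ≡ 2524
146^32 ≡ 2524^2 = 6370576 ≡ 1090
146^64 ≡ 1090^2 = 1188100 ≡ 985
146^128 ≡ 985^2 = 970225 ≡ 1430
146^256 ≡ 1430^2 = 2044900 ≡ 879
146^512 ≡ 879^2 = 772641 ≡ 334
146^1024 ≡ 334^2 = 111556 ≡ 2396
1385 = 1024 + 256 + 64 + 32 + 8 + 1, so 146^1385 ≡ 2396·879·985·1090·1161·146 ≡ 1852 (mod 2729)
Right side y^r · r^s mod p:
2565^2 = 6579225 ≡ 2335
2565^4 ≡ 2335^2 = 5452225 ≡ 2412
2565^8 ≡ 2412^2 = 5817744 ≡ 2245
2565^16 ≡ 2245^2 = 5040025 ≡ 2291
2565^32 ≡ 2291^2 = 5248681 ≡ 814
2565^64 ≡ 814^2 = 662596 ≡ 2178
2565^128 ≡ 2178^2 = 4743684 ≡ 682
2565^256 ≡ 682^2 = 465124 ≡ 1194
2565^512 ≡ 1194^2 = 1425636 ≡ 1098
712 = 512 + 128 + 64 + 8, so 2565^712 ≡ 1098·682·2178·2245 ≡ 667 (mod 2729)
712^2 = 506944 ≡ 2079
712^4 ≡ 2079^2 = 4322241 ≡ 2234
712^8 ≡ 2234^2 = 4990756 ≡ 2144
712^16 ≡ 2144^2 = 4596736 ≡ 1100
712^32 ≡ 1100^2 = 1210000 ≡ 1053
712^64 ≡ 1053^2 = 1108809 ≡ 835
712^128 ≡ 835^2 = 697225 ≡ 1330
712^256 ≡ 1330^2 = 1768900 ≡ 508
712^512 ≡ 508^2 = 258064 ≡ 1538
712^1024 ≡ 1538^2 = 2365444 ≡ 2130
712^2048 ≡ 2130^2 = 4536900 ≡ 1302
2560 = 2048 + 512, so 712^2560 ≡ 1302·1538 ≡ 2119 (mod 2729)
667·2119 = 1413373 ≡ 2480 (mod 2729)
1852 ≠ 2480, so verification fails.

no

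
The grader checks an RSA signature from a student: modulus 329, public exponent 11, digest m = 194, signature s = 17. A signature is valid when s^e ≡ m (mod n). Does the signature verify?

s^2 ≡ 17^2 = 289
s^4 ≡ 289^2 = 83521 ≡ 284
s^8 ≡ 284^2 = 80656 ≡ 51
11 = 8 + 2 + 1, so s^11 ≡ 51·289·17 ≡ 194 (mod 329)
s^11 mod 329 = 194 matches m.

verifies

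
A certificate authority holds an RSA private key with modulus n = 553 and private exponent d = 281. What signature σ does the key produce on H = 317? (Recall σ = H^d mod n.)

396

Squares mod 553: H^1≡317, H^2≡396, H^4≡317, H^8≡396, H^16≡317, H^32≡396, H^64≡317, H^128≡396, H^256≡317
281 = 256 + 16 + 8 + 1, so H^281 ≡ 317·317·396·317 ≡ 396 (mod 553)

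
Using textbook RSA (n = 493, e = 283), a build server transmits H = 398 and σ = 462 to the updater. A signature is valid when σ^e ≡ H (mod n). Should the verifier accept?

Squares mod 493: σ^1≡462, σ^2≡468, σ^4≡132, σ^8≡169, σ^16≡460, σ^32≡103, σ^64≡256, σ^128≡460, σ^256≡103
283 = 256 + 16 + 8 + 2 + 1, so σ^283 ≡ 103·460·169·468·462 ≡ 398 (mod 493)
398 = H, so the signature checks out.

accept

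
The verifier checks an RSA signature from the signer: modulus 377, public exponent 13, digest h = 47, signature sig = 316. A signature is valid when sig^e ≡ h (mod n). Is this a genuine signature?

sig^2 ≡ 316^2 = 99856 ≡ 328
sig^4 ≡ 328^2 = 107584 ≡ 139
sig^8 ≡ 139^2 = 19321 ≡ 94
13 = 8 + 4 + 1, so sig^13 ≡ 94·139·316 ≡ 329 (mod 377)
The recovered value 329 does not match the digest 47.

forged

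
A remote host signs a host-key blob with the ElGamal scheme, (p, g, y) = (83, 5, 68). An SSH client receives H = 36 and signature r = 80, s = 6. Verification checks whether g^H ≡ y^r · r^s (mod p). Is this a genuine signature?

genuine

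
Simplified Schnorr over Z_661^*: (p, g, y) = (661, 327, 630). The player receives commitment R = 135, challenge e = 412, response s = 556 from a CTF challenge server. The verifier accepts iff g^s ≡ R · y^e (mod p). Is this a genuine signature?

forged

g^s mod p:
327^2 = 106929 ≡ 508
327^4 ≡ 508^2 = 258064 ≡ 274
327^8 ≡ 274^2 = 75076 ≡ 383
327^16 ≡ 383^2 = 146689 ≡ 608
327^32 ≡ 608^2 = 369664 ≡ 165
327^64 ≡ 165^2 = 27225 ≡ 124
327^128 ≡ 124^2 = 15376 ≡ 173
327^256 ≡ 173^2 = 29929 ≡ 184
327^512 ≡ 184^2 = 33856 ≡ 145
556 = 512 + 32 + 8 + 4, so 327^556 ≡ 145·165·383·274 ≡ 238 (mod 661)
R · y^e mod p:
630^2 = 396900 ≡ 300
630^4 ≡ 300^2 = 90000 ≡ 104
630^8 ≡ 104^2 = 10816 ≡ 240
630^16 ≡ 240^2 = 57600 ≡ 93
630^32 ≡ 93^2 = 8649 ≡ 56
630^64 ≡ 56^2 = 3136 ≡ 492
630^128 ≡ 492^2 = 242064 ≡ 138
630^256 ≡ 138^2 = 19044 ≡ 536
412 = 256 + 128 + 16 + 8 + 4, so 630^412 ≡ 536·138·93·240·104 ≡ 474 (mod 661)
135·474 = 63990 ≡ 534 (mod 661)
238 ≠ 534; the check fails.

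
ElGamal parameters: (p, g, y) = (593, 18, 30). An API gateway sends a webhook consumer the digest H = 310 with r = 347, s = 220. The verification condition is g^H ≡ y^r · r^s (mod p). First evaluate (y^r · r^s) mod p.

8

30^2 = 900 ≡ 307
30^4 ≡ 307^2 = 94249 ≡ 555
30^8 ≡ 555^2 = 308025 ≡ 258
30^16 ≡ 258^2 = 66564 ≡ 148
30^32 ≡ 148^2 = 21904 ≡ 556
30^64 ≡ 556^2 = 309136 ≡ 183
30^128 ≡ 183^2 = 33489 ≡ 281
30^256 ≡ 281^2 = 78961 ≡ 92
347 = 256 + 64 + 16 + 8 + 2 + 1, so 30^347 ≡ 92·183·148·258·307·30 ≡ 97 (mod 593)
347^2 = 120409 ≡ 30
347^4 ≡ 30^2 = 900 ≡ 307
347^8 ≡ 307^2 = 94249 ≡ 555
347^16 ≡ 555^2 = 308025 ≡ 258
347^32 ≡ 258^2 = 66564 ≡ 148
347^64 ≡ 148^2 = 21904 ≡ 556
347^128 ≡ 556^2 = 309136 ≡ 183
220 = 128 + 64 + 16 + 8 + 4, so 347^220 ≡ 183·556·258·555·307 ≡ 373 (mod 593)
y^r · r^s ≡ 97·373 = 36181 ≡ 8 (mod 593)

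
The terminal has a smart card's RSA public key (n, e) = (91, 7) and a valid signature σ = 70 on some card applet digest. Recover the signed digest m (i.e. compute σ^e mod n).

σ^2 ≡ 70^2 = 4900 ≡ 77
σ^4 ≡ 77^2 = 5929 ≡ 14
7 = 4 + 2 + 1, so σ^7 ≡ 14·77·70 ≡ 21 (mod 91)

21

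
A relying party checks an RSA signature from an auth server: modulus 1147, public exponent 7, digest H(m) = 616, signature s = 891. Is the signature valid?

s^2 ≡ 891^2 = 793881 ≡ 157
s^4 ≡ 157^2 = 24649 ≡ 562
7 = 4 + 2 + 1, so s^7 ≡ 562·157·891 ≡ 1114 (mod 1147)
1114 ≠ 616, so verification fails.

invalid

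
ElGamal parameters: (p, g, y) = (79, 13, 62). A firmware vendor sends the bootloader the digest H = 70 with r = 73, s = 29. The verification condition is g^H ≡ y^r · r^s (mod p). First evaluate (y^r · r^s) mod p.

Squares mod 79: 62^1≡62, 62^2≡52, 62^4≡18, 62^8≡8, 62^16≡64, 62^32≡67, 62^64≡65
73 = 64 + 8 + 1, so 62^73 ≡ 65·8·62 ≡ 8 (mod 79)
Squares mod 79: 73^1≡73, 73^2≡36, 73^4≡32, 73^8≡76, 73^16≡9
29 = 16 + 8 + 4 + 1, so 73^29 ≡ 9·76·32·73 ≡ 49 (mod 79)
y^r · r^s ≡ 8·49 = 392 ≡ 76 (mod 79)

76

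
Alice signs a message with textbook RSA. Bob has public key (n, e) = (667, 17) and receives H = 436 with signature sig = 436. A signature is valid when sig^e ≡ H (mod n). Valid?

yes

sig^17 mod 667 = 436
sig^17 mod 667 = 436 matches H.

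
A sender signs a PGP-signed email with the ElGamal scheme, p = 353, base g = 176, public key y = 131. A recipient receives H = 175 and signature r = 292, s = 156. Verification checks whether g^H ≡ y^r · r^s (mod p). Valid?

no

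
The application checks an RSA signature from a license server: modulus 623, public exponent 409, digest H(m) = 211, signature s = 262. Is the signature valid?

invalid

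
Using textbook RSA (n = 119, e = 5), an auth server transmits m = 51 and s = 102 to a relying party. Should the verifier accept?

s^2 ≡ 102^2 = 10404 ≡ 51
s^4 ≡ 51^2 = 2601 ≡ 102
5 = 4 + 1, so s^5 ≡ 102·102 ≡ 51 (mod 119)
Since 51 equals the digest 51, verification succeeds.

accept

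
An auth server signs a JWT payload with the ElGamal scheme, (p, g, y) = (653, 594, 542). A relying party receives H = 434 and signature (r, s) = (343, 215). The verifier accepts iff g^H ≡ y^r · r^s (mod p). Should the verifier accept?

reject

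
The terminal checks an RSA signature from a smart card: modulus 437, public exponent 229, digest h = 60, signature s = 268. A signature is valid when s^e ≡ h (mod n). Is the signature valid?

valid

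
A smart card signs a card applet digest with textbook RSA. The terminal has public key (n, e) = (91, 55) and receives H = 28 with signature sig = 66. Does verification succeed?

fails

sig^2 ≡ 66^2 = 4356 ≡ 79
sig^4 ≡ 79^2 = 6241 ≡ 53
sig^8 ≡ 53^2 = 2809 ≡ 79
sig^16 ≡ 79^2 = 6241 ≡ 53
sig^32 ≡ 53^2 = 2809 ≡ 79
55 = 32 + 16 + 4 + 2 + 1, so sig^55 ≡ 79·53·53·79·66 ≡ 66 (mod 91)
sig^55 mod 91 = 66, but H = 28.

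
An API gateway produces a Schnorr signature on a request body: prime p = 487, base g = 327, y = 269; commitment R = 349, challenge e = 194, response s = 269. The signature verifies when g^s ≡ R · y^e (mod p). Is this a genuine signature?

forged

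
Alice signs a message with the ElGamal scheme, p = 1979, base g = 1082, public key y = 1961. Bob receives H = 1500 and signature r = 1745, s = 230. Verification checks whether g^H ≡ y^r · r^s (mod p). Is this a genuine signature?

Left side g^H mod p:
1082^2 = 1170724 ≡ 1135
1082^4 ≡ 1135^2 = 1288225 ≡ 1875
1082^8 ≡ 1875^2 = 3515625 ≡ 921
1082^16 ≡ 921^2 = 848241 ≡ 1229
1082^32 ≡ 1229^2 = 1510441 ≡ 464
1082^64 ≡ 464^2 = 215296 ≡ 1564
1082^128 ≡ 1564^2 = 2446096 ≡ 52
1082^256 ≡ 52^2 = 2704 ≡ 725
1082^512 ≡ 725^2 = 525625 ≡ 1190
1082^1024 ≡ 1190^2 = 1416100 ≡ 1115
1500 = 1024 + 256 + 128 + 64 + 16 + 8 + 4, so 1082^1500 ≡ 1115·725·52·1564·1229·921·1875 ≡ 1457 (mod 1979)
Right side y^r · r^s mod p:
1961^2 = 3845521 ≡ 324
1961^4 ≡ 324^2 = 104976 ≡ 89
1961^8 ≡ 89^2 = 7921 ≡ 5
1961^16 ≡ 5^2 = 25
1961^32 ≡ 25^2 = 625
1961^64 ≡ 625^2 = 390625 ≡ 762
1961^128 ≡ 762^2 = 580644 ≡ 797
1961^256 ≡ 797^2 = 635209 ≡ 1929
1961^512 ≡ 1929^2 = 3721041 ≡ 521
1961^1024 ≡ 521^2 = 271441 ≡ 318
1745 = 1024 + 512 + 128 + 64 + 16 + 1, so 1961^1745 ≡ 318·521·797·762·25·1961 ≡ 275 (mod 1979)
1745^2 = 3045025 ≡ 1323
1745^4 ≡ 1323^2 = 1750329 ≡ 893
1745^8 ≡ 893^2 = 797449 ≡ 1891
1745^16 ≡ 1891^2 = 3575881 ≡ 1807
1745^32 ≡ 1807^2 = 3265249 ≡ 1878
1745^64 ≡ 1878^2 = 3526884 ≡ 306
1745^128 ≡ 306^2 = 93636 ≡ 623
230 = 128 + 64 + 32 + 4 + 2, so 1745^230 ≡ 623·306·1878·893·1323 ≡ 117 (mod 1979)
275·117 = 32175 ≡ 511 (mod 1979)
1457 ≠ 511, so verification fails.

forged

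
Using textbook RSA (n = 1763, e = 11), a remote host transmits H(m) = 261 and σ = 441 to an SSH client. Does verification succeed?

fails

σ^2 ≡ 441^2 = 194481 ≡ 551
σ^4 ≡ 551^2 = 303601 ≡ 365
σ^8 ≡ 365^2 = 133225 ≡ 1000
11 = 8 + 2 + 1, so σ^11 ≡ 1000·551·441 ≡ 236 (mod 1763)
σ^11 mod 1763 = 236, but H(m) = 261.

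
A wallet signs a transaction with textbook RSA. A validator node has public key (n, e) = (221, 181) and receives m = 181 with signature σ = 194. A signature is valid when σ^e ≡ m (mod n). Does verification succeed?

passes

σ^2 ≡ 194^2 = 37636 ≡ 66
σ^4 ≡ 66^2 = 4356 ≡ 157
σ^8 ≡ 157^2 = 24649 ≡ 118
σ^16 ≡ 118^2 = 13924 ≡ 1
σ^32 ≡ 1^2 = 1
σ^64 ≡ 1^2 = 1
σ^128 ≡ 1^2 = 1
181 = 128 + 32 + 16 + 4 + 1, so σ^181 ≡ 1·1·1·157·194 ≡ 181 (mod 221)
Since 181 equals the digest 181, verification succeeds.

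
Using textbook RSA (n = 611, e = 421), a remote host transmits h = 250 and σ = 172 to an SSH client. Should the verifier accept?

Squares mod 611: σ^1≡172, σ^2≡256, σ^4≡159, σ^8≡230, σ^16≡354, σ^32≡61, σ^64≡55, σ^128≡581, σ^256≡289
421 = 256 + 128 + 32 + 4 + 1, so σ^421 ≡ 289·581·61·159·172 ≡ 250 (mod 611)
Since 250 equals the digest 250, verification succeeds.

accept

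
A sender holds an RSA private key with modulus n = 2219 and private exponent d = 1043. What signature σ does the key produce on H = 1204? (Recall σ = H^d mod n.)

1806

H^1043 mod 2219 = 1806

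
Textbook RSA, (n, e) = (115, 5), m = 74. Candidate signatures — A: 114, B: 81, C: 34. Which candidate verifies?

C

Candidate A: Squares mod 115: 114^1≡114, 114^2≡1, 114^4≡1; 5 = 4 + 1, so 114^5 ≡ 1·114 ≡ 114 (mod 115)
Candidate B: Squares mod 115: 81^1≡81, 81^2≡6, 81^4≡36; 5 = 4 + 1, so 81^5 ≡ 36·81 ≡ 41 (mod 115)
Candidate C: Squares mod 115: 34^1≡34, 34^2≡6, 34^4≡36; 5 = 4 + 1, so 34^5 ≡ 36·34 ≡ 74 (mod 115)
  → matches m = 74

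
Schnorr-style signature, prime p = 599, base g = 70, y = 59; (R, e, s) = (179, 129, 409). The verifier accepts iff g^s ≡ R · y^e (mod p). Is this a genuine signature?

genuine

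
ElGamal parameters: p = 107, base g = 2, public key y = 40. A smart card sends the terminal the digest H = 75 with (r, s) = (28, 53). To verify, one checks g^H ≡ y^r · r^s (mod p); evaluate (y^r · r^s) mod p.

96

Squares mod 107: 40^1≡40, 40^2≡102, 40^4≡25, 40^8≡90, 40^16≡75
28 = 16 + 8 + 4, so 40^28 ≡ 75·90·25 ≡ 11 (mod 107)
Squares mod 107: 28^1≡28, 28^2≡35, 28^4≡48, 28^8≡57, 28^16≡39, 28^32≡23
53 = 32 + 16 + 4 + 1, so 28^53 ≡ 23·39·48·28 ≡ 106 (mod 107)
y^r · r^s ≡ 11·106 = 1166 ≡ 96 (mod 107)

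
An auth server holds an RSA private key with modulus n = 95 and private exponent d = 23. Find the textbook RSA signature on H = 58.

77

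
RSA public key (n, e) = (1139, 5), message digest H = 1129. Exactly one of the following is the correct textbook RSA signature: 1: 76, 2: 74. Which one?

2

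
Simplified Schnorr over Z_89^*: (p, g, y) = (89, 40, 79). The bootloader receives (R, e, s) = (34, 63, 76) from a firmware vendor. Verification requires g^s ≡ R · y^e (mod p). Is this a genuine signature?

g^s mod p:
40^76 mod 89 = 32
R · y^e mod p:
79^63 mod 89 = 17
34·17 = 578 ≡ 44 (mod 89)
32 ≠ 44; the check fails.

forged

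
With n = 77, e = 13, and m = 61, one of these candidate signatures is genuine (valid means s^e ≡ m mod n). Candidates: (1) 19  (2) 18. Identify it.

Candidate 1: 19^2 = 361 ≡ 53; 19^4 ≡ 53^2 = 2809 ≡ 37; 19^8 ≡ 37^2 = 1369 ≡ 60; 13 = 8 + 4 + 1, so 19^13 ≡ 60·37·19 ≡ 61 (mod 77)
  → matches m = 61
Candidate 2: 18^2 = 324 ≡ 16; 18^4 ≡ 16^2 = 256 ≡ 25; 18^8 ≡ 25^2 = 625 ≡ 9; 13 = 8 + 4 + 1, so 18^13 ≡ 9·25·18 ≡ 46 (mod 77)

1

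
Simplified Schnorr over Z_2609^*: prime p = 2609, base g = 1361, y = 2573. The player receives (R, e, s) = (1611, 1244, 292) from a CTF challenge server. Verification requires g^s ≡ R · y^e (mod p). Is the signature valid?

g^s mod p:
1361^2 = 1852321 ≡ 2540
1361^4 ≡ 2540^2 = 6451600 ≡ 2152
1361^8 ≡ 2152^2 = 4631104 ≡ 129
1361^16 ≡ 129^2 = 16641 ≡ 987
1361^32 ≡ 987^2 = 974169 ≡ 1012
1361^64 ≡ 1012^2 = 1024144 ≡ 1416
1361^128 ≡ 1416^2 = 2005056 ≡ 1344
1361^256 ≡ 1344^2 = 1806336 ≡ 908
292 = 256 + 32 + 4, so 1361^292 ≡ 908·1012·2152 ≡ 1341 (mod 2609)
R · y^e mod p:
2573^2 = 6620329 ≡ 1296
2573^4 ≡ 1296^2 = 1679616 ≡ 2029
2573^8 ≡ 2029^2 = 4116841 ≡ 2448
2573^16 ≡ 2448^2 = 5992704 ≡ 2440
2573^32 ≡ 2440^2 = 5953600 ≡ 2471
2573^64 ≡ 2471^2 = 6105841 ≡ 781
2573^128 ≡ 781^2 = 609961 ≡ 2064
2573^256 ≡ 2064^2 = 4260096 ≡ 2208
2573^512 ≡ 2208^2 = 4875264 ≡ 1652
2573^1024 ≡ 1652^2 = 2729104 ≡ 90
1244 = 1024 + 128 + 64 + 16 + 8 + 4, so 2573^1244 ≡ 90·2064·781·2440·2448·2029 ≡ 1262 (mod 2609)
1611·1262 = 2033082 ≡ 671 (mod 2609)
1341 ≠ 671; the check fails.

invalid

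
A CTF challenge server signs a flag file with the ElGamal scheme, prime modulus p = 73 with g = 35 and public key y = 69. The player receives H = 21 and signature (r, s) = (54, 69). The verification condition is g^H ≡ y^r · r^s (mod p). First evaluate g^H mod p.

Squares mod 73: 35^1≡35, 35^2≡57, 35^4≡37, 35^8≡55, 35^16≡32
21 = 16 + 4 + 1, so 35^21 ≡ 32·37·35 ≡ 49 (mod 73)

49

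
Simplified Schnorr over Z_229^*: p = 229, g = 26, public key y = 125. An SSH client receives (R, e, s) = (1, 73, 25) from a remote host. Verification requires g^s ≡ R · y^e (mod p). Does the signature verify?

g^s mod p:
26^2 = 676 ≡ 218
26^4 ≡ 218^2 = 47524 ≡ 121
26^8 ≡ 121^2 = 14641 ≡ 214
26^16 ≡ 214^2 = 45796 ≡ 225
25 = 16 + 8 + 1, so 26^25 ≡ 225·214·26 ≡ 186 (mod 229)
R · y^e mod p:
125^2 = 15625 ≡ 53
125^4 ≡ 53^2 = 2809 ≡ 61
125^8 ≡ 61^2 = 3721 ≡ 57
125^16 ≡ 57^2 = 3249 ≡ 43
125^32 ≡ 43^2 = 1849 ≡ 17
125^64 ≡ 17^2 = 289 ≡ 60
73 = 64 + 8 + 1, so 125^73 ≡ 60·57·125 ≡ 186 (mod 229)
1·186 = 186 ≡ 186 (mod 229)
186 ≡ 186 (mod 229); signature holds.

verifies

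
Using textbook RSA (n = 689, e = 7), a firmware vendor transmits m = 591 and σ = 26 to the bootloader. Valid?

Squares mod 689: σ^1≡26, σ^2≡676, σ^4≡169
7 = 4 + 2 + 1, so σ^7 ≡ 169·676·26 ≡ 65 (mod 689)
65 ≠ 591, so verification fails.

no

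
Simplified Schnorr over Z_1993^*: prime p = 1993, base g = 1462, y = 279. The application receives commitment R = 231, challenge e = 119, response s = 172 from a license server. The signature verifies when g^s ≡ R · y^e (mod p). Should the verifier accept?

reject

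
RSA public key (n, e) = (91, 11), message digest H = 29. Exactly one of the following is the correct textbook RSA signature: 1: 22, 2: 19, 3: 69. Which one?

Candidate 1: Squares mod 91: 22^1≡22, 22^2≡29, 22^4≡22, 22^8≡29; 11 = 8 + 2 + 1, so 22^11 ≡ 29·29·22 ≡ 29 (mod 91)
  → matches H = 29
Candidate 2: Squares mod 91: 19^1≡19, 19^2≡88, 19^4≡9, 19^8≡81; 11 = 8 + 2 + 1, so 19^11 ≡ 81·88·19 ≡ 24 (mod 91)
Candidate 3: Squares mod 91: 69^1≡69, 69^2≡29, 69^4≡22, 69^8≡29; 11 = 8 + 2 + 1, so 69^11 ≡ 29·29·69 ≡ 62 (mod 91)

1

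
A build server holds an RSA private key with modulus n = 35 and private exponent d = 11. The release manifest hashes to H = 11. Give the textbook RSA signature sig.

Squares mod 35: H^1≡11, H^2≡16, H^4≡11, H^8≡16
11 = 8 + 2 + 1, so H^11 ≡ 16·16·11 ≡ 16 (mod 35)

16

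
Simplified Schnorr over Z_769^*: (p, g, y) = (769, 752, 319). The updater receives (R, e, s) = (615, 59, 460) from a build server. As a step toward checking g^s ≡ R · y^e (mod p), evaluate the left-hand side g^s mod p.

410

Squares mod 769: 752^1≡752, 752^2≡289, 752^4≡469, 752^8≡27, 752^16≡729, 752^32≡62, 752^64≡768, 752^128≡1, 752^256≡1
460 = 256 + 128 + 64 + 8 + 4, so 752^460 ≡ 1·1·768·27·469 ≡ 410 (mod 769)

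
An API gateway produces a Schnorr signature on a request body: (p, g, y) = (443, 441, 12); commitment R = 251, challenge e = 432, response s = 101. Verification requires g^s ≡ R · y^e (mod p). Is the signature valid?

invalid

g^s mod p:
Squares mod 443: 441^1≡441, 441^2≡4, 441^4≡16, 441^8≡256, 441^16≡415, 441^32≡341, 441^64≡215
101 = 64 + 32 + 4 + 1, so 441^101 ≡ 215·341·16·441 ≡ 48 (mod 443)
R · y^e mod p:
Squares mod 443: 12^1≡12, 12^2≡144, 12^4≡358, 12^8≡137, 12^16≡163, 12^32≡432, 12^64≡121, 12^128≡22, 12^256≡41
432 = 256 + 128 + 32 + 16, so 12^432 ≡ 41·22·432·163 ≡ 107 (mod 443)
251·107 = 26857 ≡ 277 (mod 443)
48 ≠ 277; the check fails.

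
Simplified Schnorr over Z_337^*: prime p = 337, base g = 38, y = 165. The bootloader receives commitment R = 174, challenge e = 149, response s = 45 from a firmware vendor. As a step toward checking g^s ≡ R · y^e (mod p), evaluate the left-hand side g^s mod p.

297

38^2 = 1444 ≡ 96
38^4 ≡ 96^2 = 9216 ≡ 117
38^8 ≡ 117^2 = 13689 ≡ 209
38^16 ≡ 209^2 = 43681 ≡ 208
38^32 ≡ 208^2 = 43264 ≡ 128
45 = 32 + 8 + 4 + 1, so 38^45 ≡ 128·209·117·38 ≡ 297 (mod 337)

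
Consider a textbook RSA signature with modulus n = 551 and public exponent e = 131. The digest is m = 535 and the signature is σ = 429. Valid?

no

Squares mod 551: σ^1≡429, σ^2≡7, σ^4≡49, σ^8≡197, σ^16≡239, σ^32≡368, σ^64≡429, σ^128≡7
131 = 128 + 2 + 1, so σ^131 ≡ 7·7·429 ≡ 83 (mod 551)
σ^131 mod 551 = 83, but m = 535.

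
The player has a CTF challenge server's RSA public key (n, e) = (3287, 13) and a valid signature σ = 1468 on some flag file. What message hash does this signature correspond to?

σ^13 mod 3287 = 739

739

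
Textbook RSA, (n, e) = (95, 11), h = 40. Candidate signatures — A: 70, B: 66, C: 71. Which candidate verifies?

A

Candidate A: Squares mod 95: 70^1≡70, 70^2≡55, 70^4≡80, 70^8≡35; 11 = 8 + 2 + 1, so 70^11 ≡ 35·55·70 ≡ 40 (mod 95)
  → matches h = 40
Candidate B: Squares mod 95: 66^1≡66, 66^2≡81, 66^4≡6, 66^8≡36; 11 = 8 + 2 + 1, so 66^11 ≡ 36·81·66 ≡ 81 (mod 95)
Candidate C: Squares mod 95: 71^1≡71, 71^2≡6, 71^4≡36, 71^8≡61; 11 = 8 + 2 + 1, so 71^11 ≡ 61·6·71 ≡ 51 (mod 95)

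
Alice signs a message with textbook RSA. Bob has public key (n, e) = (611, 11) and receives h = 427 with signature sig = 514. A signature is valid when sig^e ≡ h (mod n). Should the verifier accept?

sig^2 ≡ 514^2 = 264196 ≡ 244
sig^4 ≡ 244^2 = 59536 ≡ 269
sig^8 ≡ 269^2 = 72361 ≡ 263
11 = 8 + 2 + 1, so sig^11 ≡ 263·244·514 ≡ 184 (mod 611)
The recovered value 184 does not match the digest 427.

reject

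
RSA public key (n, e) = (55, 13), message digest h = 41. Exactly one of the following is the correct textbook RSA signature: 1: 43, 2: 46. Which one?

2

Candidate 1: 43^2 = 1849 ≡ 34; 43^4 ≡ 34^2 = 1156 ≡ 1; 43^8 ≡ 1^2 = 1; 13 = 8 + 4 + 1, so 43^13 ≡ 1·1·43 ≡ 43 (mod 55)
Candidate 2: 46^2 = 2116 ≡ 26; 46^4 ≡ 26^2 = 676 ≡ 16; 46^8 ≡ 16^2 = 256 ≡ 36; 13 = 8 + 4 + 1, so 46^13 ≡ 36·16·46 ≡ 41 (mod 55)
  → matches h = 41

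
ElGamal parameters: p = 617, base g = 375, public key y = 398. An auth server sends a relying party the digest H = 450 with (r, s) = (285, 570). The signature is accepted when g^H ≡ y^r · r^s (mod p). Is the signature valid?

Left side g^H mod p:
375^450 mod 617 = 270
Right side y^r · r^s mod p:
398^285 mod 617 = 463
285^570 mod 617 = 463
463·463 = 214369 ≡ 270 (mod 617)
270 ≡ 270 (mod 617), so the signature is genuine.

valid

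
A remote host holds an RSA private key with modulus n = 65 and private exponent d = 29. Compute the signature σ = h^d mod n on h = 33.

63

h^2 ≡ 33^2 = 1089 ≡ 49
h^4 ≡ 49^2 = 2401 ≡ 61
h^8 ≡ 61^2 = 3721 ≡ 16
h^16 ≡ 16^2 = 256 ≡ 61
29 = 16 + 8 + 4 + 1, so h^29 ≡ 61·16·61·33 ≡ 63 (mod 65)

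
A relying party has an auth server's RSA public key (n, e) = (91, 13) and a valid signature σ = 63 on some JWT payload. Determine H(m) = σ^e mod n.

Squares mod 91: σ^1≡63, σ^2≡56, σ^4≡42, σ^8≡35
13 = 8 + 4 + 1, so σ^13 ≡ 35·42·63 ≡ 63 (mod 91)

63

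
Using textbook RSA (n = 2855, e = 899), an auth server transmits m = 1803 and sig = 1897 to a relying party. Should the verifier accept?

accept

Squares mod 2855: sig^1≡1897, sig^2≡1309, sig^4≡481, sig^8≡106, sig^16≡2671, sig^32≡2451, sig^64≡481, sig^128≡106, sig^256≡2671, sig^512≡2451
899 = 512 + 256 + 128 + 2 + 1, so sig^899 ≡ 2451·2671·106·1309·1897 ≡ 1803 (mod 2855)
sig^899 mod 2855 = 1803 matches m.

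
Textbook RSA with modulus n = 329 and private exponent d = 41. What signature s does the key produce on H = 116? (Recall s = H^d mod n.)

184

Squares mod 329: H^1≡116, H^2≡296, H^4≡102, H^8≡205, H^16≡242, H^32≡2
41 = 32 + 8 + 1, so H^41 ≡ 2·205·116 ≡ 184 (mod 329)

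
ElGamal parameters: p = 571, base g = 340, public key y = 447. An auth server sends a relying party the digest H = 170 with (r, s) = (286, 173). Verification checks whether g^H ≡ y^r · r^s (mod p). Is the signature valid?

Left side g^H mod p:
340^2 = 115600 ≡ 258
340^4 ≡ 258^2 = 66564 ≡ 328
340^8 ≡ 328^2 = 107584 ≡ 236
340^16 ≡ 236^2 = 55696 ≡ 309
340^32 ≡ 309^2 = 95481 ≡ 124
340^64 ≡ 124^2 = 15376 ≡ 530
340^128 ≡ 530^2 = 280900 ≡ 539
170 = 128 + 32 + 8 + 2, so 340^170 ≡ 539·124·236·258 ≡ 220 (mod 571)
Right side y^r · r^s mod p:
447^2 = 199809 ≡ 530
447^4 ≡ 530^2 = 280900 ≡ 539
447^8 ≡ 539^2 = 290521 ≡ 453
447^16 ≡ 453^2 = 205209 ≡ 220
447^32 ≡ 220^2 = 48400 ≡ 436
447^64 ≡ 436^2 = 190096 ≡ 524
447^128 ≡ 524^2 = 274576 ≡ 496
447^256 ≡ 496^2 = 246016 ≡ 486
286 = 256 + 16 + 8 + 4 + 2, so 447^286 ≡ 486·220·453·539·530 ≡ 124 (mod 571)
286^2 = 81796 ≡ 143
286^4 ≡ 143^2 = 20449 ≡ 464
286^8 ≡ 464^2 = 215296 ≡ 29
286^16 ≡ 29^2 = 841 ≡ 270
286^32 ≡ 270^2 = 72900 ≡ 383
286^64 ≡ 383^2 = 146689 ≡ 513
286^128 ≡ 513^2 = 263169 ≡ 509
173 = 128 + 32 + 8 + 4 + 1, so 286^173 ≡ 509·383·29·464·286 ≡ 428 (mod 571)
124·428 = 53072 ≡ 540 (mod 571)
220 ≠ 540, so verification fails.

invalid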